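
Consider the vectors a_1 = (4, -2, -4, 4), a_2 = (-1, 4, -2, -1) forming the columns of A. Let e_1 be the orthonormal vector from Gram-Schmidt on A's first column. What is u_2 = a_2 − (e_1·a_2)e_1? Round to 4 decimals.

u_2 = (-0.3846, 3.6923, -2.6154, -0.3846)

e_1 = a_1/‖a_1‖ = (4, -2, -4, 4)/7.2111 = (0.5547, -0.2774, -0.5547, 0.5547).
r_{12} = e_1·a_2 = -1.1094.
u_2 = a_2 + 1.1094·e_1 = (-0.3846, 3.6923, -2.6154, -0.3846).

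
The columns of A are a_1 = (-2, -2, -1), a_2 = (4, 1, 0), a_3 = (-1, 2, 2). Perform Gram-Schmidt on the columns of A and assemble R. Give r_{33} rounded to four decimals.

r_{33} = 0.4121

a_1 = (-2, -2, -1); ‖a_1‖ = 3.0000, so e_1 = (-0.6667, -0.6667, -0.3333).
e_1·a_2 = (-0.6667)·4 + (-0.6667)·1 + (-0.3333)·0 = -3.3333.
u_2 = a_2 + 3.3333·e_1 = (1.7778, -1.2222, -1.1111).
‖u_2‖ = 2.4267, so e_2 = (0.7326, -0.5037, -0.4579).
e_1·a_3 = (-0.6667)·(-1) + (-0.6667)·2 + (-0.3333)·2 = -1.3333; e_2·a_3 = 0.7326·(-1) + (-0.5037)·2 + (-0.4579)·2 = -2.6556.
u_3 = a_3 + 1.3333·e_1 + 2.6556·e_2 = (0.0566, -0.2264, 0.3396).
r_{33} = ‖u_3‖ = 0.4121.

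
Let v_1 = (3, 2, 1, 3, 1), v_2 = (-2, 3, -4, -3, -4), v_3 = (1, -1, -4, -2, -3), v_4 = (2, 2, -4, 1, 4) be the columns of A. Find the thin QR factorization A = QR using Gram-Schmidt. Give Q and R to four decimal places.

v_1 = (3, 2, 1, 3, 1); ‖v_1‖ = 4.8990, so e_1 = (0.6124, 0.4082, 0.2041, 0.6124, 0.2041).
e_1·v_2 = 0.6124·(-2) + 0.4082·3 + 0.2041·(-4) + 0.6124·(-3) + 0.2041·(-4) = -3.4701.
u_2 = v_2 + 3.4701·e_1 = (0.1250, 4.4167, -3.2917, -0.8750, -3.2917).
‖u_2‖ = 6.4775, so e_2 = (0.0193, 0.6818, -0.5082, -0.1351, -0.5082).
e_1·v_3 = 0.6124·1 + 0.4082·(-1) + 0.2041·(-4) + 0.6124·(-2) + 0.2041·(-3) = -2.4495; e_2·v_3 = 0.0193·1 + 0.6818·(-1) + (-0.5082)·(-4) + (-0.1351)·(-2) + (-0.5082)·(-3) = 3.1648.
u_3 = v_3 + 2.4495·e_1 − 3.1648·e_2 = (2.4389, -2.1579, -1.8918, -0.0725, -0.8918).
‖u_3‖ = 3.8709, so e_3 = (0.6301, -0.5575, -0.4887, -0.0187, -0.2304).
e_1·v_4 = 0.6124·2 + 0.4082·2 + 0.2041·(-4) + 0.6124·1 + 0.2041·4 = 2.6536; e_2·v_4 = 0.0193·2 + 0.6818·2 + (-0.5082)·(-4) + (-0.1351)·1 + (-0.5082)·4 = 1.2672; e_3·v_4 = 0.6301·2 + (-0.5575)·2 + (-0.4887)·(-4) + (-0.0187)·1 + (-0.2304)·4 = 1.1598.
u_4 = v_4 − 2.6536·e_1 − 1.2672·e_2 − 1.1598·e_3 = (-0.3802, 0.6992, -3.3309, -0.4321, 4.3695).
‖u_4‖ = 5.5684, so e_4 = (-0.0683, 0.1256, -0.5982, -0.0776, 0.7847).

Q = [[0.6124, 0.0193, 0.6301, -0.0683], [0.4082, 0.6818, -0.5575, 0.1256], [0.2041, -0.5082, -0.4887, -0.5982], [0.6124, -0.1351, -0.0187, -0.0776], [0.2041, -0.5082, -0.2304, 0.7847]], R = [[4.8990, -3.4701, -2.4495, 2.6536], [0.0000, 6.4775, 3.1648, 1.2672], [0.0000, 0.0000, 3.8709, 1.1598], [0.0000, 0.0000, 0.0000, 5.5684]]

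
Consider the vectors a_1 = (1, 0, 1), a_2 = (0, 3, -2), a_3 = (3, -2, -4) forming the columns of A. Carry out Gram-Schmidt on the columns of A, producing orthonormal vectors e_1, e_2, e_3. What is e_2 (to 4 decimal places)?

a_1 = (1, 0, 1); ‖a_1‖ = 1.4142, so e_1 = (0.7071, 0.0000, 0.7071).
e_1·a_2 = 0.7071·0 + 0.0000·3 + 0.7071·(-2) = -1.4142.
u_2 = a_2 + 1.4142·e_1 = (1.0000, 3.0000, -1.0000).
‖u_2‖ = 3.3166, so e_2 = (0.3015, 0.9045, -0.3015).

e_2 = (0.3015, 0.9045, -0.3015)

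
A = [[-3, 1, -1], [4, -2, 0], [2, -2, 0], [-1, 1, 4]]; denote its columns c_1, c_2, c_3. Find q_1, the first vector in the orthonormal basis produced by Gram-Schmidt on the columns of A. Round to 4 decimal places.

q_1 = (-0.5477, 0.7303, 0.3651, -0.1826)

c_1 = (-3, 4, 2, -1); ‖c_1‖ = 5.4772, so q_1 = (-0.5477, 0.7303, 0.3651, -0.1826).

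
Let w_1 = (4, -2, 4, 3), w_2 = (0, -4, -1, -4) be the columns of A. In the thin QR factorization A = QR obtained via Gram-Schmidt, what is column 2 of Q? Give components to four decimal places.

e_2 = (0.1265, -0.7751, -0.0514, -0.6169)

w_1 = (4, -2, 4, 3); ‖w_1‖ = 6.7082, so e_1 = (0.5963, -0.2981, 0.5963, 0.4472).
e_1·w_2 = 0.5963·0 + (-0.2981)·(-4) + 0.5963·(-1) + 0.4472·(-4) = -1.1926.
u_2 = w_2 + 1.1926·e_1 = (0.7111, -4.3556, -0.2889, -3.4667).
‖u_2‖ = 5.6194, so e_2 = (0.1265, -0.7751, -0.0514, -0.6169).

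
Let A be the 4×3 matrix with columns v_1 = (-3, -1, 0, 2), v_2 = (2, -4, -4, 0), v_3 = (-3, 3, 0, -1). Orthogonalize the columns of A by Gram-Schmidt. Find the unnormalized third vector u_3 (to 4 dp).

v_1 = (-3, -1, 0, 2); ‖v_1‖ = 3.7417, so q_1 = (-0.8018, -0.2673, 0.0000, 0.5345).
q_1·v_2 = (-0.8018)·2 + (-0.2673)·(-4) + 0.0000·(-4) + 0.5345·0 = -0.5345.
u_2 = v_2 + 0.5345·q_1 = (1.5714, -4.1429, -4.0000, 0.2857).
‖u_2‖ = 5.9761, so q_2 = (0.2630, -0.6932, -0.6693, 0.0478).
q_1·v_3 = (-0.8018)·(-3) + (-0.2673)·3 + 0.0000·0 + 0.5345·(-1) = 1.0690; q_2·v_3 = 0.2630·(-3) + (-0.6932)·3 + (-0.6693)·0 + 0.0478·(-1) = -2.9164.
u_3 = v_3 − 1.0690·q_1 + 2.9164·q_2 = (-1.3760, 1.2640, -1.9520, -1.4320).

u_3 = (-1.3760, 1.2640, -1.9520, -1.4320)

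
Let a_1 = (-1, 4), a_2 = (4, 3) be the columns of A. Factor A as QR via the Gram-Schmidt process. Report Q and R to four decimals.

a_1 = (-1, 4); ‖a_1‖ = 4.1231, so q_1 = (-0.2425, 0.9701).
q_1·a_2 = (-0.2425)·4 + 0.9701·3 = 1.9403.
u_2 = a_2 − 1.9403·q_1 = (4.4706, 1.1176).
‖u_2‖ = 4.6082, so q_2 = (0.9701, 0.2425).

Q = [[-0.2425, 0.9701], [0.9701, 0.2425]], R = [[4.1231, 1.9403], [0.0000, 4.6082]]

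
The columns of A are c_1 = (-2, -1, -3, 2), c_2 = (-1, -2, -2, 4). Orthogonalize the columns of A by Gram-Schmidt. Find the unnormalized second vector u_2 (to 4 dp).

c_1 = (-2, -1, -3, 2); ‖c_1‖ = 4.2426, so e_1 = (-0.4714, -0.2357, -0.7071, 0.4714).
e_1·c_2 = (-0.4714)·(-1) + (-0.2357)·(-2) + (-0.7071)·(-2) + 0.4714·4 = 4.2426.
u_2 = c_2 − 4.2426·e_1 = (1.0000, -1.0000, 1.0000, 2.0000).

u_2 = (1.0000, -1.0000, 1.0000, 2.0000)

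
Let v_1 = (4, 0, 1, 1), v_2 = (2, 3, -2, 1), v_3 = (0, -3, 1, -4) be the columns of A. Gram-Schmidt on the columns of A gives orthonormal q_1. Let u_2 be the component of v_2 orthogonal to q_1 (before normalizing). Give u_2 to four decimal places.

u_2 = (0.4444, 3.0000, -2.3889, 0.6111)

q_1 = v_1/‖v_1‖ = (4, 0, 1, 1)/4.2426 = (0.9428, 0.0000, 0.2357, 0.2357).
r_{12} = q_1·v_2 = 1.6499.
u_2 = v_2 − 1.6499·q_1 = (0.4444, 3.0000, -2.3889, 0.6111).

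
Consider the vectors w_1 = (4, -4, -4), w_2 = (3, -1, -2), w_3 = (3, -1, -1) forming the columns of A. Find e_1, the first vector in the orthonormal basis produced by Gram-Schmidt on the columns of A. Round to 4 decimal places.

e_1 = (0.5774, -0.5774, -0.5774)

w_1 = (4, -4, -4); ‖w_1‖ = 6.9282, so e_1 = (0.5774, -0.5774, -0.5774).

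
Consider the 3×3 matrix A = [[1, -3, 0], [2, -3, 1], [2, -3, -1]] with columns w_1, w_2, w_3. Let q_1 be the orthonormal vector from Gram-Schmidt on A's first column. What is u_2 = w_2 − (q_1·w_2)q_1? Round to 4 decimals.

q_1 = w_1/‖w_1‖ = (1, 2, 2)/3.0000 = (0.3333, 0.6667, 0.6667).
r_{12} = q_1·w_2 = -5.0000.
u_2 = w_2 + 5.0000·q_1 = (-1.3333, 0.3333, 0.3333).

u_2 = (-1.3333, 0.3333, 0.3333)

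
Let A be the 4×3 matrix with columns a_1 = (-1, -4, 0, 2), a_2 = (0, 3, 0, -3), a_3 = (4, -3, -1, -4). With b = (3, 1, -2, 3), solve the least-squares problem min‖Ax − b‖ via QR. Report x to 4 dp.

a_1 = (-1, -4, 0, 2); ‖a_1‖ = 4.5826, so e_1 = (-0.2182, -0.8729, 0.0000, 0.4364).
e_1·a_2 = (-0.2182)·0 + (-0.8729)·3 + 0.0000·0 + 0.4364·(-3) = -3.9279.
u_2 = a_2 + 3.9279·e_1 = (-0.8571, -0.4286, 0.0000, -1.2857).
‖u_2‖ = 1.6036, so e_2 = (-0.5345, -0.2673, 0.0000, -0.8018).
e_1·a_3 = (-0.2182)·4 + (-0.8729)·(-3) + 0.0000·(-1) + 0.4364·(-4) = 0.0000; e_2·a_3 = (-0.5345)·4 + (-0.2673)·(-3) + 0.0000·(-1) + (-0.8018)·(-4) = 1.8708.
u_3 = a_3 + 0.0000·e_1 − 1.8708·e_2 = (5.0000, -2.5000, -1.0000, -2.5000).
‖u_3‖ = 6.2048, so e_3 = (0.8058, -0.4029, -0.1612, -0.4029).
Qᵀb = (-0.2182, -4.2762, 1.1282).
Back-substitute: x_3 = 1.1282/6.2048 = 0.1818.
x_2 = (-4.2762 − 1.8708·0.1818)/1.6036 = -2.8788.
x_1 = (-0.2182 + 3.9279·(-2.8788) + 0.0000·0.1818)/4.5826 = -2.5152.

x = (-2.5152, -2.8788, 0.1818)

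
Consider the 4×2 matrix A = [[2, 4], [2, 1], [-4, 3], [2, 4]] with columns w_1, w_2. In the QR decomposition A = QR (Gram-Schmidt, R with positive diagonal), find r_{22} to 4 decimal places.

r_{22} = 6.3808

q_1 = w_1/‖w_1‖ = (2, 2, -4, 2)/5.2915 = (0.3780, 0.3780, -0.7559, 0.3780).
r_{12} = q_1·w_2 = 1.1339.
u_2 = w_2 − 1.1339·q_1 = (3.5714, 0.5714, 3.8571, 3.5714).
r_{22} = ‖u_2‖ = 6.3808.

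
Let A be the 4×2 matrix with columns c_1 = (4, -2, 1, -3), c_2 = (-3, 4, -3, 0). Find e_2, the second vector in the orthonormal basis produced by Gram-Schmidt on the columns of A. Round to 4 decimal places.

e_2 = (0.0165, 0.6097, -0.5520, -0.5685)

c_1 = (4, -2, 1, -3); ‖c_1‖ = 5.4772, so e_1 = (0.7303, -0.3651, 0.1826, -0.5477).
e_1·c_2 = 0.7303·(-3) + (-0.3651)·4 + 0.1826·(-3) + (-0.5477)·0 = -4.1992.
u_2 = c_2 + 4.1992·e_1 = (0.0667, 2.4667, -2.2333, -2.3000).
‖u_2‖ = 4.0456, so e_2 = (0.0165, 0.6097, -0.5520, -0.5685).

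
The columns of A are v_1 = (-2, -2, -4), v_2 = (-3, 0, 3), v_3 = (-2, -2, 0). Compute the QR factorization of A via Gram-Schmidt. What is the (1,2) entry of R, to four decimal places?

v_1 = (-2, -2, -4); ‖v_1‖ = 4.8990, so q_1 = (-0.4082, -0.4082, -0.8165).
r_{12} = q_1·v_2 = -1.2247.

r_{12} = -1.2247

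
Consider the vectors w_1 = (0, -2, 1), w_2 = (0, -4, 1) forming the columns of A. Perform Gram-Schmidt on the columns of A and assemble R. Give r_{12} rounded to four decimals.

r_{12} = 4.0249

w_1 = (0, -2, 1); ‖w_1‖ = 2.2361, so q_1 = (0.0000, -0.8944, 0.4472).
r_{12} = q_1·w_2 = 4.0249.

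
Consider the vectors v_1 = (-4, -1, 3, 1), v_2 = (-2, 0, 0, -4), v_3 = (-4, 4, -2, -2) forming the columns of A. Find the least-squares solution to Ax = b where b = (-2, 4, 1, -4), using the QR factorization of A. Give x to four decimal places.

x = (-0.0539, 0.5978, 0.5163)

e_1 = v_1/‖v_1‖ = (-4, -1, 3, 1)/5.1962 = (-0.7698, -0.1925, 0.5774, 0.1925).
r_{12} = e_1·v_2 = 0.7698.
u_2 = v_2 − 0.7698·e_1 = (-1.4074, 0.1481, -0.4444, -4.1481).
‖u_2‖ = 4.4054, so e_2 = (-0.3195, 0.0336, -0.1009, -0.9416).
r_{13} = e_1·v_3 = 0.7698; r_{23} = e_2·v_3 = 3.4974.
u_3 = v_3 − 0.7698·e_1 − 3.4974·e_2 = (-2.2901, 4.0305, -2.0916, 1.1450).
‖u_3‖ = 5.2130, so e_3 = (-0.4393, 0.7732, -0.4012, 0.2196).
Qᵀb = (0.5774, 4.4390, 2.6914).
Back-substitute: x_3 = 2.6914/5.2130 = 0.5163.
x_2 = (4.4390 − 3.4974·0.5163)/4.4054 = 0.5978.
x_1 = (0.5774 − 0.7698·0.5978 − 0.7698·0.5163)/5.1962 = -0.0539.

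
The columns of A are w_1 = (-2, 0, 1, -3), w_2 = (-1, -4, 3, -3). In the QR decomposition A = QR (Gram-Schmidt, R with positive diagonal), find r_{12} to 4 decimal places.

r_{12} = 3.7417

w_1 = (-2, 0, 1, -3); ‖w_1‖ = 3.7417, so e_1 = (-0.5345, 0.0000, 0.2673, -0.8018).
r_{12} = e_1·w_2 = 3.7417.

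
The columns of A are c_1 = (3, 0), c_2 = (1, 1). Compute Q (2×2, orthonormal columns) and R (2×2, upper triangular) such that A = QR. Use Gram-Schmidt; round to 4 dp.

q_1 = c_1/‖c_1‖ = (3, 0)/3.0000 = (1.0000, 0.0000).
r_{12} = q_1·c_2 = 1.0000.
u_2 = c_2 − 1.0000·q_1 = (0.0000, 1.0000).
‖u_2‖ = 1.0000, so q_2 = (0.0000, 1.0000).

Q = [[1.0000, 0.0000], [0.0000, 1.0000]], R = [[3.0000, 1.0000], [0.0000, 1.0000]]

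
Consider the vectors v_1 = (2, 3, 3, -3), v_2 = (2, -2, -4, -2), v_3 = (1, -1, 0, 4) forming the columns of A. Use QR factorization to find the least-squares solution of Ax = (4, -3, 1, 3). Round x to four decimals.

e_1 = v_1/‖v_1‖ = (2, 3, 3, -3)/5.5678 = (0.3592, 0.5388, 0.5388, -0.5388).
r_{12} = e_1·v_2 = -1.4368.
u_2 = v_2 + 1.4368·e_1 = (2.5161, -1.2258, -3.2258, -2.7742).
‖u_2‖ = 5.0927, so e_2 = (0.4941, -0.2407, -0.6334, -0.5447).
r_{13} = e_1·v_3 = -2.3349; r_{23} = e_2·v_3 = -1.4442.
u_3 = v_3 + 2.3349·e_1 + 1.4442·e_2 = (2.5522, -0.0896, 0.3433, 1.9552).
‖u_3‖ = 3.2346, so e_3 = (0.7890, -0.0277, 0.1061, 0.6045).
Qᵀb = (-1.2572, 0.4307, 5.1588).
Back-substitute: x_3 = 5.1588/3.2346 = 1.5949.
x_2 = (0.4307 + 1.4442·1.5949)/5.0927 = 0.5369.
x_1 = (-1.2572 + 1.4368·0.5369 + 2.3349·1.5949)/5.5678 = 0.5816.

x = (0.5816, 0.5369, 1.5949)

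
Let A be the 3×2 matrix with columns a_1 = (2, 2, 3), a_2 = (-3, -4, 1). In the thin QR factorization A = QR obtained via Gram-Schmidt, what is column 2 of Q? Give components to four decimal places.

q_2 = (-0.3926, -0.6227, 0.6769)

q_1 = a_1/‖a_1‖ = (2, 2, 3)/4.1231 = (0.4851, 0.4851, 0.7276).
r_{12} = q_1·a_2 = -2.6679.
u_2 = a_2 + 2.6679·q_1 = (-1.7059, -2.7059, 2.9412).
‖u_2‖ = 4.3454, so q_2 = (-0.3926, -0.6227, 0.6769).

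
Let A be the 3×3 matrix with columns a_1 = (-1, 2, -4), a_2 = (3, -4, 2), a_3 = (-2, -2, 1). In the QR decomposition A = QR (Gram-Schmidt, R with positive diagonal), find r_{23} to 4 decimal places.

r_{23} = -0.4157

a_1 = (-1, 2, -4); ‖a_1‖ = 4.5826, so q_1 = (-0.2182, 0.4364, -0.8729).
q_1·a_2 = (-0.2182)·3 + 0.4364·(-4) + (-0.8729)·2 = -4.1461.
u_2 = a_2 + 4.1461·q_1 = (2.0952, -2.1905, -1.6190).
‖u_2‖ = 3.4365, so q_2 = (0.6097, -0.6374, -0.4711).
r_{23} = q_2·a_3 = -0.4157.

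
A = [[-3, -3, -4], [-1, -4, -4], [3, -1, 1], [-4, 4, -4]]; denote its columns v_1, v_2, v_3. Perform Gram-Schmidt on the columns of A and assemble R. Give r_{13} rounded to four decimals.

r_{13} = 5.9161

q_1 = v_1/‖v_1‖ = (-3, -1, 3, -4)/5.9161 = (-0.5071, -0.1690, 0.5071, -0.6761).
r_{13} = q_1·v_3 = 5.9161.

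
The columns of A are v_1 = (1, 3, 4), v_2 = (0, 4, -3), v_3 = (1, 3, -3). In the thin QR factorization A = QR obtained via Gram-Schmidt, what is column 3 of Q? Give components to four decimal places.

q_3 = (0.9806, -0.1177, -0.1569)

q_1 = v_1/‖v_1‖ = (1, 3, 4)/5.0990 = (0.1961, 0.5883, 0.7845).
r_{12} = q_1·v_2 = 0.0000.
u_2 = v_2 + 0.0000·q_1 = (0.0000, 4.0000, -3.0000).
‖u_2‖ = 5.0000, so q_2 = (0.0000, 0.8000, -0.6000).
r_{13} = q_1·v_3 = -0.3922; r_{23} = q_2·v_3 = 4.2000.
u_3 = v_3 + 0.3922·q_1 − 4.2000·q_2 = (1.0769, -0.1292, -0.1723).
‖u_3‖ = 1.0983, so q_3 = (0.9806, -0.1177, -0.1569).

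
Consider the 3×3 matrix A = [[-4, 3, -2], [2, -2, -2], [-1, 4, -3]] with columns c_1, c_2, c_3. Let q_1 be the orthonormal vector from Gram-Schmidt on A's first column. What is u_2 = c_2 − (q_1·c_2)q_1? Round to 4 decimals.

c_1 = (-4, 2, -1); ‖c_1‖ = 4.5826, so q_1 = (-0.8729, 0.4364, -0.2182).
q_1·c_2 = (-0.8729)·3 + 0.4364·(-2) + (-0.2182)·4 = -4.3644.
u_2 = c_2 + 4.3644·q_1 = (-0.8095, -0.0952, 3.0476).

u_2 = (-0.8095, -0.0952, 3.0476)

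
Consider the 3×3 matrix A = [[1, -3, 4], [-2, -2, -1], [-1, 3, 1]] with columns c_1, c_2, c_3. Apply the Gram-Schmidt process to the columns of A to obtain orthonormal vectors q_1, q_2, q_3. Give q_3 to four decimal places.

q_3 = (0.7071, 0.0000, 0.7071)

q_1 = c_1/‖c_1‖ = (1, -2, -1)/2.4495 = (0.4082, -0.8165, -0.4082).
r_{12} = q_1·c_2 = -0.8165.
u_2 = c_2 + 0.8165·q_1 = (-2.6667, -2.6667, 2.6667).
‖u_2‖ = 4.6188, so q_2 = (-0.5774, -0.5774, 0.5774).
r_{13} = q_1·c_3 = 2.0412; r_{23} = q_2·c_3 = -1.1547.
u_3 = c_3 − 2.0412·q_1 + 1.1547·q_2 = (2.5000, 0.0000, 2.5000).
‖u_3‖ = 3.5355, so q_3 = (0.7071, 0.0000, 0.7071).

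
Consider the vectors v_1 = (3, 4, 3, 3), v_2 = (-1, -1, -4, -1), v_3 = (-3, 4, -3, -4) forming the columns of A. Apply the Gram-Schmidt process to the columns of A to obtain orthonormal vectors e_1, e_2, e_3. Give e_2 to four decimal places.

e_2 = (0.1922, 0.3761, -0.8858, 0.1922)

e_1 = v_1/‖v_1‖ = (3, 4, 3, 3)/6.5574 = (0.4575, 0.6100, 0.4575, 0.4575).
r_{12} = e_1·v_2 = -3.3550.
u_2 = v_2 + 3.3550·e_1 = (0.5349, 1.0465, -2.4651, 0.5349).
‖u_2‖ = 2.7828, so e_2 = (0.1922, 0.3761, -0.8858, 0.1922).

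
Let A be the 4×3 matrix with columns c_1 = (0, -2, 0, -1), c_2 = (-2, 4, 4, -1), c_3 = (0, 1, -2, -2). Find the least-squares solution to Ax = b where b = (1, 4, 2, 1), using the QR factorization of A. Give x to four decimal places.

q_1 = c_1/‖c_1‖ = (0, -2, 0, -1)/2.2361 = (0.0000, -0.8944, 0.0000, -0.4472).
r_{12} = q_1·c_2 = -3.1305.
u_2 = c_2 + 3.1305·q_1 = (-2.0000, 1.2000, 4.0000, -2.4000).
‖u_2‖ = 5.2154, so q_2 = (-0.3835, 0.2301, 0.7670, -0.4602).
r_{13} = q_1·c_3 = 0.0000; r_{23} = q_2·c_3 = -0.3835.
u_3 = c_3 + 0.0000·q_1 + 0.3835·q_2 = (-0.1471, 1.0882, -1.7059, -2.1765).
‖u_3‖ = 2.9754, so q_3 = (-0.0494, 0.3657, -0.5733, -0.7315).
Qᵀb = (-4.0249, 1.6106, -0.4646).
Back-substitute: x_3 = -0.4646/2.9754 = -0.1561.
x_2 = (1.6106 + 0.3835·(-0.1561))/5.2154 = 0.2973.
x_1 = (-4.0249 + 3.1305·0.2973 + 0.0000·(-0.1561))/2.2361 = -1.3837.

x = (-1.3837, 0.2973, -0.1561)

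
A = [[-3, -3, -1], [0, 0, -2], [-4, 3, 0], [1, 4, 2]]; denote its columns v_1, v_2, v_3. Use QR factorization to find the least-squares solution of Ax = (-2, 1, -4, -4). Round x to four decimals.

x = (0.8840, -0.3748, -0.9219)

v_1 = (-3, 0, -4, 1); ‖v_1‖ = 5.0990, so e_1 = (-0.5883, 0.0000, -0.7845, 0.1961).
e_1·v_2 = (-0.5883)·(-3) + 0.0000·0 + (-0.7845)·3 + 0.1961·4 = 0.1961.
u_2 = v_2 − 0.1961·e_1 = (-2.8846, 0.0000, 3.1538, 3.9615).
‖u_2‖ = 5.8277, so e_2 = (-0.4950, 0.0000, 0.5412, 0.6798).
e_1·v_3 = (-0.5883)·(-1) + 0.0000·(-2) + (-0.7845)·0 + 0.1961·2 = 0.9806; e_2·v_3 = (-0.4950)·(-1) + 0.0000·(-2) + 0.5412·0 + 0.6798·2 = 1.8546.
u_3 = v_3 − 0.9806·e_1 − 1.8546·e_2 = (0.4949, -2.0000, -0.2344, 0.5470).
‖u_3‖ = 2.1445, so e_3 = (0.2308, -0.9326, -0.1093, 0.2551).
Qᵀb = (3.5301, -3.8939, -1.9771).
Back-substitute: x_3 = -1.9771/2.1445 = -0.9219.
x_2 = (-3.8939 − 1.8546·(-0.9219))/5.8277 = -0.3748.
x_1 = (3.5301 − 0.1961·(-0.3748) − 0.9806·(-0.9219))/5.0990 = 0.8840.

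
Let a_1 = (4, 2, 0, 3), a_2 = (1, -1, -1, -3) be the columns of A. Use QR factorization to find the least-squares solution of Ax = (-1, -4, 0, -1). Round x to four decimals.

a_1 = (4, 2, 0, 3); ‖a_1‖ = 5.3852, so q_1 = (0.7428, 0.3714, 0.0000, 0.5571).
q_1·a_2 = 0.7428·1 + 0.3714·(-1) + 0.0000·(-1) + 0.5571·(-3) = -1.2999.
u_2 = a_2 + 1.2999·q_1 = (1.9655, -0.5172, -1.0000, -2.2759).
‖u_2‖ = 3.2110, so q_2 = (0.6121, -0.1611, -0.3114, -0.7088).
Qᵀb = (-2.7854, 0.7410).
Back-substitute: x_2 = 0.7410/3.2110 = 0.2308.
x_1 = (-2.7854 + 1.2999·0.2308)/5.3852 = -0.4615.

x = (-0.4615, 0.2308)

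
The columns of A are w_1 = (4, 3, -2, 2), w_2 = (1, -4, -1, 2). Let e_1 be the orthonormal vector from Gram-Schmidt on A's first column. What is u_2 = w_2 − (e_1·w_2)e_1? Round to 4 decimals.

w_1 = (4, 3, -2, 2); ‖w_1‖ = 5.7446, so e_1 = (0.6963, 0.5222, -0.3482, 0.3482).
e_1·w_2 = 0.6963·1 + 0.5222·(-4) + (-0.3482)·(-1) + 0.3482·2 = -0.3482.
u_2 = w_2 + 0.3482·e_1 = (1.2424, -3.8182, -1.1212, 2.1212).

u_2 = (1.2424, -3.8182, -1.1212, 2.1212)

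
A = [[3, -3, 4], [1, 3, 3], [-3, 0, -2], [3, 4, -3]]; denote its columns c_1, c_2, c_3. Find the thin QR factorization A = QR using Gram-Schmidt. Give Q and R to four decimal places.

c_1 = (3, 1, -3, 3); ‖c_1‖ = 5.2915, so q_1 = (0.5669, 0.1890, -0.5669, 0.5669).
q_1·c_2 = 0.5669·(-3) + 0.1890·3 + (-0.5669)·0 + 0.5669·4 = 1.1339.
u_2 = c_2 − 1.1339·q_1 = (-3.6429, 2.7857, 0.6429, 3.3571).
‖u_2‖ = 5.7196, so q_2 = (-0.6369, 0.4870, 0.1124, 0.5869).
q_1·c_3 = 0.5669·4 + 0.1890·3 + (-0.5669)·(-2) + 0.5669·(-3) = 2.2678; q_2·c_3 = (-0.6369)·4 + 0.4870·3 + 0.1124·(-2) + 0.5869·(-3) = -3.0721.
u_3 = c_3 − 2.2678·q_1 + 3.0721·q_2 = (0.7576, 4.0677, -0.3690, -2.4825).
‖u_3‖ = 4.8393, so q_3 = (0.1566, 0.8405, -0.0762, -0.5130).

Q = [[0.5669, -0.6369, 0.1566], [0.1890, 0.4870, 0.8405], [-0.5669, 0.1124, -0.0762], [0.5669, 0.5869, -0.5130]], R = [[5.2915, 1.1339, 2.2678], [0.0000, 5.7196, -3.0721], [0.0000, 0.0000, 4.8393]]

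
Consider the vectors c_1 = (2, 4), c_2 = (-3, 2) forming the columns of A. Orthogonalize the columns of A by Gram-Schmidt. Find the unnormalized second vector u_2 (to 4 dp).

q_1 = c_1/‖c_1‖ = (2, 4)/4.4721 = (0.4472, 0.8944).
r_{12} = q_1·c_2 = 0.4472.
u_2 = c_2 − 0.4472·q_1 = (-3.2000, 1.6000).

u_2 = (-3.2000, 1.6000)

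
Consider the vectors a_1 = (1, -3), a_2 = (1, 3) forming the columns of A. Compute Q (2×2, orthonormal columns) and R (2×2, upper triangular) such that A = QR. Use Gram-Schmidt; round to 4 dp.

Q = [[0.3162, 0.9487], [-0.9487, 0.3162]], R = [[3.1623, -2.5298], [0.0000, 1.8974]]

a_1 = (1, -3); ‖a_1‖ = 3.1623, so e_1 = (0.3162, -0.9487).
e_1·a_2 = 0.3162·1 + (-0.9487)·3 = -2.5298.
u_2 = a_2 + 2.5298·e_1 = (1.8000, 0.6000).
‖u_2‖ = 1.8974, so e_2 = (0.9487, 0.3162).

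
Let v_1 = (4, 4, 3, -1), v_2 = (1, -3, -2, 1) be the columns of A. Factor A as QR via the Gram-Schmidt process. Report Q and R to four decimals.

Q = [[0.6172, 0.7821], [0.6172, -0.5060], [0.4629, -0.2990], [-0.1543, 0.2070]], R = [[6.4807, -2.3146], [0.0000, 3.1053]]

q_1 = v_1/‖v_1‖ = (4, 4, 3, -1)/6.4807 = (0.6172, 0.6172, 0.4629, -0.1543).
r_{12} = q_1·v_2 = -2.3146.
u_2 = v_2 + 2.3146·q_1 = (2.4286, -1.5714, -0.9286, 0.6429).
‖u_2‖ = 3.1053, so q_2 = (0.7821, -0.5060, -0.2990, 0.2070).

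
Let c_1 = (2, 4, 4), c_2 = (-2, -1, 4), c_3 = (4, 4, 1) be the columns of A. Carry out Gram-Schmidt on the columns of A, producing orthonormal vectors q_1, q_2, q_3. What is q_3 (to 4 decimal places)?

q_1 = c_1/‖c_1‖ = (2, 4, 4)/6.0000 = (0.3333, 0.6667, 0.6667).
r_{12} = q_1·c_2 = 1.3333.
u_2 = c_2 − 1.3333·q_1 = (-2.4444, -1.8889, 3.1111).
‖u_2‖ = 4.3843, so q_2 = (-0.5575, -0.4308, 0.7096).
r_{13} = q_1·c_3 = 4.6667; r_{23} = q_2·c_3 = -3.2439.
u_3 = c_3 − 4.6667·q_1 + 3.2439·q_2 = (0.6358, -0.5087, 0.1908).
‖u_3‖ = 0.8363, so q_3 = (0.7603, -0.6082, 0.2281).

q_3 = (0.7603, -0.6082, 0.2281)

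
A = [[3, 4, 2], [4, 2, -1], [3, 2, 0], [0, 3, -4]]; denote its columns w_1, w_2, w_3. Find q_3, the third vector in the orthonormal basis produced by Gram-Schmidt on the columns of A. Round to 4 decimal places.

q_3 = (0.6887, -0.4529, -0.0848, -0.5598)

w_1 = (3, 4, 3, 0); ‖w_1‖ = 5.8310, so q_1 = (0.5145, 0.6860, 0.5145, 0.0000).
q_1·w_2 = 0.5145·4 + 0.6860·2 + 0.5145·2 + 0.0000·3 = 4.4590.
u_2 = w_2 − 4.4590·q_1 = (1.7059, -1.0588, -0.2941, 3.0000).
‖u_2‖ = 3.6218, so q_2 = (0.4710, -0.2923, -0.0812, 0.8283).
q_1·w_3 = 0.5145·2 + 0.6860·(-1) + 0.5145·0 + 0.0000·(-4) = 0.3430; q_2·w_3 = 0.4710·2 + (-0.2923)·(-1) + (-0.0812)·0 + 0.8283·(-4) = -2.0789.
u_3 = w_3 − 0.3430·q_1 + 2.0789·q_2 = (2.8027, -1.8430, -0.3453, -2.2780).
‖u_3‖ = 4.0695, so q_3 = (0.6887, -0.4529, -0.0848, -0.5598).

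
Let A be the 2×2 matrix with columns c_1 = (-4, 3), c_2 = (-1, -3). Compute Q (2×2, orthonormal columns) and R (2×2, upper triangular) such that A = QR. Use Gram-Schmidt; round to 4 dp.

q_1 = c_1/‖c_1‖ = (-4, 3)/5.0000 = (-0.8000, 0.6000).
r_{12} = q_1·c_2 = -1.0000.
u_2 = c_2 + 1.0000·q_1 = (-1.8000, -2.4000).
‖u_2‖ = 3.0000, so q_2 = (-0.6000, -0.8000).

Q = [[-0.8000, -0.6000], [0.6000, -0.8000]], R = [[5.0000, -1.0000], [0.0000, 3.0000]]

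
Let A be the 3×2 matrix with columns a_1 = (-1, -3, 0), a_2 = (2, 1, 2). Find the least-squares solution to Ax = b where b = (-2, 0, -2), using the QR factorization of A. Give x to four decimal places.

q_1 = a_1/‖a_1‖ = (-1, -3, 0)/3.1623 = (-0.3162, -0.9487, 0.0000).
r_{12} = q_1·a_2 = -1.5811.
u_2 = a_2 + 1.5811·q_1 = (1.5000, -0.5000, 2.0000).
‖u_2‖ = 2.5495, so q_2 = (0.5883, -0.1961, 0.7845).
Qᵀb = (0.6325, -2.7456).
Back-substitute: x_2 = -2.7456/2.5495 = -1.0769.
x_1 = (0.6325 + 1.5811·(-1.0769))/3.1623 = -0.3385.

x = (-0.3385, -1.0769)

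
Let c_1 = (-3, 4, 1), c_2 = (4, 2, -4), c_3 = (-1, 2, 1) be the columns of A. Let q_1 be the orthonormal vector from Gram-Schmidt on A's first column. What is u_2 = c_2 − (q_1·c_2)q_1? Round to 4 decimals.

c_1 = (-3, 4, 1); ‖c_1‖ = 5.0990, so q_1 = (-0.5883, 0.7845, 0.1961).
q_1·c_2 = (-0.5883)·4 + 0.7845·2 + 0.1961·(-4) = -1.5689.
u_2 = c_2 + 1.5689·q_1 = (3.0769, 3.2308, -3.6923).

u_2 = (3.0769, 3.2308, -3.6923)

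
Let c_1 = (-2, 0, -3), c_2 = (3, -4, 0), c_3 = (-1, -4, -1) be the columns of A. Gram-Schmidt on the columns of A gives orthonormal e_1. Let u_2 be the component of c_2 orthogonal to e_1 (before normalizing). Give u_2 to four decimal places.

c_1 = (-2, 0, -3); ‖c_1‖ = 3.6056, so e_1 = (-0.5547, 0.0000, -0.8321).
e_1·c_2 = (-0.5547)·3 + 0.0000·(-4) + (-0.8321)·0 = -1.6641.
u_2 = c_2 + 1.6641·e_1 = (2.0769, -4.0000, -1.3846).

u_2 = (2.0769, -4.0000, -1.3846)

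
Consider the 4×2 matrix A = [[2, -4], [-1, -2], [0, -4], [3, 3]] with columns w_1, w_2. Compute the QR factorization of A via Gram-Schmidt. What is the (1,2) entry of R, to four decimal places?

r_{12} = 0.8018

w_1 = (2, -1, 0, 3); ‖w_1‖ = 3.7417, so e_1 = (0.5345, -0.2673, 0.0000, 0.8018).
r_{12} = e_1·w_2 = 0.8018.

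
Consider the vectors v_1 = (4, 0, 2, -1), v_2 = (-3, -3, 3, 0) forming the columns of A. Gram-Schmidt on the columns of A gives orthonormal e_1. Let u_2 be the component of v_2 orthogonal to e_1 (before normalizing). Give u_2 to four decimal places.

e_1 = v_1/‖v_1‖ = (4, 0, 2, -1)/4.5826 = (0.8729, 0.0000, 0.4364, -0.2182).
r_{12} = e_1·v_2 = -1.3093.
u_2 = v_2 + 1.3093·e_1 = (-1.8571, -3.0000, 3.5714, -0.2857).

u_2 = (-1.8571, -3.0000, 3.5714, -0.2857)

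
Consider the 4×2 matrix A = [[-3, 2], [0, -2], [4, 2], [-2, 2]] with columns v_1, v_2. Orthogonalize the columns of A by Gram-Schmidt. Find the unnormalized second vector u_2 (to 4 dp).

v_1 = (-3, 0, 4, -2); ‖v_1‖ = 5.3852, so e_1 = (-0.5571, 0.0000, 0.7428, -0.3714).
e_1·v_2 = (-0.5571)·2 + 0.0000·(-2) + 0.7428·2 + (-0.3714)·2 = -0.3714.
u_2 = v_2 + 0.3714·e_1 = (1.7931, -2.0000, 2.2759, 1.8621).

u_2 = (1.7931, -2.0000, 2.2759, 1.8621)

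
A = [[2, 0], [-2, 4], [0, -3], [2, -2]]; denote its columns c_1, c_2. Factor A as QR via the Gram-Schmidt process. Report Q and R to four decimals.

c_1 = (2, -2, 0, 2); ‖c_1‖ = 3.4641, so q_1 = (0.5774, -0.5774, 0.0000, 0.5774).
q_1·c_2 = 0.5774·0 + (-0.5774)·4 + 0.0000·(-3) + 0.5774·(-2) = -3.4641.
u_2 = c_2 + 3.4641·q_1 = (2.0000, 2.0000, -3.0000, 0.0000).
‖u_2‖ = 4.1231, so q_2 = (0.4851, 0.4851, -0.7276, 0.0000).

Q = [[0.5774, 0.4851], [-0.5774, 0.4851], [0.0000, -0.7276], [0.5774, 0.0000]], R = [[3.4641, -3.4641], [0.0000, 4.1231]]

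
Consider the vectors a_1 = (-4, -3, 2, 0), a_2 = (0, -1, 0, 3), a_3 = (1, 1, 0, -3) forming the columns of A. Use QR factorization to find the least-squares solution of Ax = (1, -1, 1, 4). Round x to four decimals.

a_1 = (-4, -3, 2, 0); ‖a_1‖ = 5.3852, so e_1 = (-0.7428, -0.5571, 0.3714, 0.0000).
e_1·a_2 = (-0.7428)·0 + (-0.5571)·(-1) + 0.3714·0 + 0.0000·3 = 0.5571.
u_2 = a_2 − 0.5571·e_1 = (0.4138, -0.6897, -0.2069, 3.0000).
‖u_2‖ = 3.1128, so e_2 = (0.1329, -0.2216, -0.0665, 0.9638).
e_1·a_3 = (-0.7428)·1 + (-0.5571)·1 + 0.3714·0 + 0.0000·(-3) = -1.2999; e_2·a_3 = 0.1329·1 + (-0.2216)·1 + (-0.0665)·0 + 0.9638·(-3) = -2.9799.
u_3 = a_3 + 1.2999·e_1 + 2.9799·e_2 = (0.4306, -0.3843, 0.2847, -0.1281).
‖u_3‖ = 0.6562, so e_3 = (0.6562, -0.5857, 0.4339, -0.1952).
Qᵀb = (0.1857, 4.1430, 0.8948).
Back-substitute: x_3 = 0.8948/0.6562 = 1.3636.
x_2 = (4.1430 + 2.9799·1.3636)/3.1128 = 2.6364.
x_1 = (0.1857 − 0.5571·2.6364 + 1.2999·1.3636)/5.3852 = 0.0909.

x = (0.0909, 2.6364, 1.3636)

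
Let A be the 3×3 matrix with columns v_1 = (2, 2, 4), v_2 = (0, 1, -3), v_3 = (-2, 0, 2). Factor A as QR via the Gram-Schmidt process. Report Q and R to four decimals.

v_1 = (2, 2, 4); ‖v_1‖ = 4.8990, so q_1 = (0.4082, 0.4082, 0.8165).
q_1·v_2 = 0.4082·0 + 0.4082·1 + 0.8165·(-3) = -2.0412.
u_2 = v_2 + 2.0412·q_1 = (0.8333, 1.8333, -1.3333).
‖u_2‖ = 2.4152, so q_2 = (0.3450, 0.7591, -0.5521).
q_1·v_3 = 0.4082·(-2) + 0.4082·0 + 0.8165·2 = 0.8165; q_2·v_3 = 0.3450·(-2) + 0.7591·0 + (-0.5521)·2 = -1.7942.
u_3 = v_3 − 0.8165·q_1 + 1.7942·q_2 = (-1.7143, 1.0286, 0.3429).
‖u_3‖ = 2.0284, so q_3 = (-0.8452, 0.5071, 0.1690).

Q = [[0.4082, 0.3450, -0.8452], [0.4082, 0.7591, 0.5071], [0.8165, -0.5521, 0.1690]], R = [[4.8990, -2.0412, 0.8165], [0.0000, 2.4152, -1.7942], [0.0000, 0.0000, 2.0284]]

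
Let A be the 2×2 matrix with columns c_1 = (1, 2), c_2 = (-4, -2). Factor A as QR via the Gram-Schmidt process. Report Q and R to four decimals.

c_1 = (1, 2); ‖c_1‖ = 2.2361, so e_1 = (0.4472, 0.8944).
e_1·c_2 = 0.4472·(-4) + 0.8944·(-2) = -3.5777.
u_2 = c_2 + 3.5777·e_1 = (-2.4000, 1.2000).
‖u_2‖ = 2.6833, so e_2 = (-0.8944, 0.4472).

Q = [[0.4472, -0.8944], [0.8944, 0.4472]], R = [[2.2361, -3.5777], [0.0000, 2.6833]]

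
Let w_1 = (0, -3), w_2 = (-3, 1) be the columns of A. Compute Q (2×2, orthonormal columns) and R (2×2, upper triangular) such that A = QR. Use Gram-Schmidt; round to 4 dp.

w_1 = (0, -3); ‖w_1‖ = 3.0000, so e_1 = (0.0000, -1.0000).
e_1·w_2 = 0.0000·(-3) + (-1.0000)·1 = -1.0000.
u_2 = w_2 + 1.0000·e_1 = (-3.0000, 0.0000).
‖u_2‖ = 3.0000, so e_2 = (-1.0000, 0.0000).

Q = [[0.0000, -1.0000], [-1.0000, 0.0000]], R = [[3.0000, -1.0000], [0.0000, 3.0000]]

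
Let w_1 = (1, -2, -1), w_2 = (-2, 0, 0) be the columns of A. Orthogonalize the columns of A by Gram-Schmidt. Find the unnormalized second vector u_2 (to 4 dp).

u_2 = (-1.6667, -0.6667, -0.3333)

w_1 = (1, -2, -1); ‖w_1‖ = 2.4495, so q_1 = (0.4082, -0.8165, -0.4082).
q_1·w_2 = 0.4082·(-2) + (-0.8165)·0 + (-0.4082)·0 = -0.8165.
u_2 = w_2 + 0.8165·q_1 = (-1.6667, -0.6667, -0.3333).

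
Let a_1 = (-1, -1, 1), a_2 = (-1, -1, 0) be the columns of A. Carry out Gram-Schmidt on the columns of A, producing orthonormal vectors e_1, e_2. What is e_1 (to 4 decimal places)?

e_1 = (-0.5774, -0.5774, 0.5774)

e_1 = a_1/‖a_1‖ = (-1, -1, 1)/1.7321 = (-0.5774, -0.5774, 0.5774).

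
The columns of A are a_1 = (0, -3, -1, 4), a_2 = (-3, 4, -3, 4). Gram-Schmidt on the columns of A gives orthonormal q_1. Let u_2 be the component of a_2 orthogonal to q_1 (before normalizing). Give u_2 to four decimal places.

u_2 = (-3.0000, 4.8077, -2.7308, 2.9231)

a_1 = (0, -3, -1, 4); ‖a_1‖ = 5.0990, so q_1 = (0.0000, -0.5883, -0.1961, 0.7845).
q_1·a_2 = 0.0000·(-3) + (-0.5883)·4 + (-0.1961)·(-3) + 0.7845·4 = 1.3728.
u_2 = a_2 − 1.3728·q_1 = (-3.0000, 4.8077, -2.7308, 2.9231).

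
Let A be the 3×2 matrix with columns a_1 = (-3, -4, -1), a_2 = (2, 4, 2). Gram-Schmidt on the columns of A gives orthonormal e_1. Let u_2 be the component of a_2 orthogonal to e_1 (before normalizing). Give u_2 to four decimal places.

u_2 = (-0.7692, 0.3077, 1.0769)

a_1 = (-3, -4, -1); ‖a_1‖ = 5.0990, so e_1 = (-0.5883, -0.7845, -0.1961).
e_1·a_2 = (-0.5883)·2 + (-0.7845)·4 + (-0.1961)·2 = -4.7068.
u_2 = a_2 + 4.7068·e_1 = (-0.7692, 0.3077, 1.0769).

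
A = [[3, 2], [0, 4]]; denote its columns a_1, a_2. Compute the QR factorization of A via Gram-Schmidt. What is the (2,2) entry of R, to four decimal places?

a_1 = (3, 0); ‖a_1‖ = 3.0000, so q_1 = (1.0000, 0.0000).
q_1·a_2 = 1.0000·2 + 0.0000·4 = 2.0000.
u_2 = a_2 − 2.0000·q_1 = (0.0000, 4.0000).
r_{22} = ‖u_2‖ = 4.0000.

r_{22} = 4.0000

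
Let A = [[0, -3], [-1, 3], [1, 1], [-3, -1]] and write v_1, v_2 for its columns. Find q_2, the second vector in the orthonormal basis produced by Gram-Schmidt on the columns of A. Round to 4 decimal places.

q_2 = (-0.6724, 0.6927, 0.2037, -0.1630)

v_1 = (0, -1, 1, -3); ‖v_1‖ = 3.3166, so q_1 = (0.0000, -0.3015, 0.3015, -0.9045).
q_1·v_2 = 0.0000·(-3) + (-0.3015)·3 + 0.3015·1 + (-0.9045)·(-1) = 0.3015.
u_2 = v_2 − 0.3015·q_1 = (-3.0000, 3.0909, 0.9091, -0.7273).
‖u_2‖ = 4.4620, so q_2 = (-0.6724, 0.6927, 0.2037, -0.1630).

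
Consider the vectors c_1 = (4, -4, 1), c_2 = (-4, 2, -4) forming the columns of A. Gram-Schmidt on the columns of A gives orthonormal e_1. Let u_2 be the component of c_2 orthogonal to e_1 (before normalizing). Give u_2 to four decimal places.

c_1 = (4, -4, 1); ‖c_1‖ = 5.7446, so e_1 = (0.6963, -0.6963, 0.1741).
e_1·c_2 = 0.6963·(-4) + (-0.6963)·2 + 0.1741·(-4) = -4.8742.
u_2 = c_2 + 4.8742·e_1 = (-0.6061, -1.3939, -3.1515).

u_2 = (-0.6061, -1.3939, -3.1515)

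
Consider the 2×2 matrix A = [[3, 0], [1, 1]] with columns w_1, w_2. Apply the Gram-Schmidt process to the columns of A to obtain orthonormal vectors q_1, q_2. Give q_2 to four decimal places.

w_1 = (3, 1); ‖w_1‖ = 3.1623, so q_1 = (0.9487, 0.3162).
q_1·w_2 = 0.9487·0 + 0.3162·1 = 0.3162.
u_2 = w_2 − 0.3162·q_1 = (-0.3000, 0.9000).
‖u_2‖ = 0.9487, so q_2 = (-0.3162, 0.9487).

q_2 = (-0.3162, 0.9487)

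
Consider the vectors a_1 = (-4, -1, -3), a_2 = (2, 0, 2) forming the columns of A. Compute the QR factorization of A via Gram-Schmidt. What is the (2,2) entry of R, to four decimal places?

a_1 = (-4, -1, -3); ‖a_1‖ = 5.0990, so e_1 = (-0.7845, -0.1961, -0.5883).
e_1·a_2 = (-0.7845)·2 + (-0.1961)·0 + (-0.5883)·2 = -2.7456.
u_2 = a_2 + 2.7456·e_1 = (-0.1538, -0.5385, 0.3846).
r_{22} = ‖u_2‖ = 0.6794.

r_{22} = 0.6794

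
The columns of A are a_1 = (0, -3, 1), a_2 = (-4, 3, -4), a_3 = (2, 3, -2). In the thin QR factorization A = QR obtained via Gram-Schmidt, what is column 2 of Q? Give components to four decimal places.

a_1 = (0, -3, 1); ‖a_1‖ = 3.1623, so e_1 = (0.0000, -0.9487, 0.3162).
e_1·a_2 = 0.0000·(-4) + (-0.9487)·3 + 0.3162·(-4) = -4.1110.
u_2 = a_2 + 4.1110·e_1 = (-4.0000, -0.9000, -2.7000).
‖u_2‖ = 4.9092, so e_2 = (-0.8148, -0.1833, -0.5500).

e_2 = (-0.8148, -0.1833, -0.5500)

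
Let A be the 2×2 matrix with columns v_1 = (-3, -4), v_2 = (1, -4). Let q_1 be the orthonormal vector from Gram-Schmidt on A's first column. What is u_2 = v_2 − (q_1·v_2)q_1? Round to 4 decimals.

q_1 = v_1/‖v_1‖ = (-3, -4)/5.0000 = (-0.6000, -0.8000).
r_{12} = q_1·v_2 = 2.6000.
u_2 = v_2 − 2.6000·q_1 = (2.5600, -1.9200).

u_2 = (2.5600, -1.9200)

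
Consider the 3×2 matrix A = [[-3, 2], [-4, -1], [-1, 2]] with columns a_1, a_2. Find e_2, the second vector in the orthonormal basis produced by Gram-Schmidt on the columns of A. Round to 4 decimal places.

e_1 = a_1/‖a_1‖ = (-3, -4, -1)/5.0990 = (-0.5883, -0.7845, -0.1961).
r_{12} = e_1·a_2 = -0.7845.
u_2 = a_2 + 0.7845·e_1 = (1.5385, -1.6154, 1.8462).
‖u_2‖ = 2.8956, so e_2 = (0.5313, -0.5579, 0.6376).

e_2 = (0.5313, -0.5579, 0.6376)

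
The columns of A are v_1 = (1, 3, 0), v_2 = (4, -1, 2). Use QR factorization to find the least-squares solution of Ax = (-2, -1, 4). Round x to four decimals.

x = (-0.5072, 0.0718)

v_1 = (1, 3, 0); ‖v_1‖ = 3.1623, so e_1 = (0.3162, 0.9487, 0.0000).
e_1·v_2 = 0.3162·4 + 0.9487·(-1) + 0.0000·2 = 0.3162.
u_2 = v_2 − 0.3162·e_1 = (3.9000, -1.3000, 2.0000).
‖u_2‖ = 4.5717, so e_2 = (0.8531, -0.2844, 0.4375).
Qᵀb = (-1.5811, 0.3281).
Back-substitute: x_2 = 0.3281/4.5717 = 0.0718.
x_1 = (-1.5811 − 0.3162·0.0718)/3.1623 = -0.5072.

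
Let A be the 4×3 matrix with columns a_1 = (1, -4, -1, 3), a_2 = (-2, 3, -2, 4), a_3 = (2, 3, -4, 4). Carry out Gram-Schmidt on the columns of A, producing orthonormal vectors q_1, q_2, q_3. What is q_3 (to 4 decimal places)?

a_1 = (1, -4, -1, 3); ‖a_1‖ = 5.1962, so q_1 = (0.1925, -0.7698, -0.1925, 0.5774).
q_1·a_2 = 0.1925·(-2) + (-0.7698)·3 + (-0.1925)·(-2) + 0.5774·4 = 0.0000.
u_2 = a_2 + 0.0000·q_1 = (-2.0000, 3.0000, -2.0000, 4.0000).
‖u_2‖ = 5.7446, so q_2 = (-0.3482, 0.5222, -0.3482, 0.6963).
q_1·a_3 = 0.1925·2 + (-0.7698)·3 + (-0.1925)·(-4) + 0.5774·4 = 1.1547; q_2·a_3 = (-0.3482)·2 + 0.5222·3 + (-0.3482)·(-4) + 0.6963·4 = 5.0483.
u_3 = a_3 − 1.1547·q_1 − 5.0483·q_2 = (3.5354, 1.2525, -2.0202, -0.1818).
‖u_3‖ = 4.2640, so q_3 = (0.8291, 0.2937, -0.4738, -0.0426).

q_3 = (0.8291, 0.2937, -0.4738, -0.0426)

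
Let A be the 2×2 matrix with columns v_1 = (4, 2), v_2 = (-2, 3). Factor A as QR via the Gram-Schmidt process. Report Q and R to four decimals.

v_1 = (4, 2); ‖v_1‖ = 4.4721, so q_1 = (0.8944, 0.4472).
q_1·v_2 = 0.8944·(-2) + 0.4472·3 = -0.4472.
u_2 = v_2 + 0.4472·q_1 = (-1.6000, 3.2000).
‖u_2‖ = 3.5777, so q_2 = (-0.4472, 0.8944).

Q = [[0.8944, -0.4472], [0.4472, 0.8944]], R = [[4.4721, -0.4472], [0.0000, 3.5777]]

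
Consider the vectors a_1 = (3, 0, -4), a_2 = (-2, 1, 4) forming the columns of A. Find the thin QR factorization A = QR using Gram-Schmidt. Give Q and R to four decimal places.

Q = [[0.6000, 0.4998], [0.0000, 0.7809], [-0.8000, 0.3748]], R = [[5.0000, -4.4000], [0.0000, 1.2806]]

a_1 = (3, 0, -4); ‖a_1‖ = 5.0000, so e_1 = (0.6000, 0.0000, -0.8000).
e_1·a_2 = 0.6000·(-2) + 0.0000·1 + (-0.8000)·4 = -4.4000.
u_2 = a_2 + 4.4000·e_1 = (0.6400, 1.0000, 0.4800).
‖u_2‖ = 1.2806, so e_2 = (0.4998, 0.7809, 0.3748).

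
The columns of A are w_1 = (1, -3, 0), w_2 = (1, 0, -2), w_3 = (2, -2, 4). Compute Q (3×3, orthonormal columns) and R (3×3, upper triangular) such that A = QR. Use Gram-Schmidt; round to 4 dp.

w_1 = (1, -3, 0); ‖w_1‖ = 3.1623, so e_1 = (0.3162, -0.9487, 0.0000).
e_1·w_2 = 0.3162·1 + (-0.9487)·0 + 0.0000·(-2) = 0.3162.
u_2 = w_2 − 0.3162·e_1 = (0.9000, 0.3000, -2.0000).
‖u_2‖ = 2.2136, so e_2 = (0.4066, 0.1355, -0.9035).
e_1·w_3 = 0.3162·2 + (-0.9487)·(-2) + 0.0000·4 = 2.5298; e_2·w_3 = 0.4066·2 + 0.1355·(-2) + (-0.9035)·4 = -3.0719.
u_3 = w_3 − 2.5298·e_1 + 3.0719·e_2 = (2.4490, 0.8163, 1.2245).
‖u_3‖ = 2.8571, so e_3 = (0.8571, 0.2857, 0.4286).

Q = [[0.3162, 0.4066, 0.8571], [-0.9487, 0.1355, 0.2857], [0.0000, -0.9035, 0.4286]], R = [[3.1623, 0.3162, 2.5298], [0.0000, 2.2136, -3.0719], [0.0000, 0.0000, 2.8571]]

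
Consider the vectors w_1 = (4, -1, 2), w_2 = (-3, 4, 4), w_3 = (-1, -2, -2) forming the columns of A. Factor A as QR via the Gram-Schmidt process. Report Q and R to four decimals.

Q = [[0.8729, -0.2396, -0.4251], [-0.2182, 0.5875, -0.7793], [0.4364, 0.7730, 0.4605]], R = [[4.5826, -1.7457, -1.3093], [0.0000, 6.1606, -2.4812], [0.0000, 0.0000, 1.0627]]

q_1 = w_1/‖w_1‖ = (4, -1, 2)/4.5826 = (0.8729, -0.2182, 0.4364).
r_{12} = q_1·w_2 = -1.7457.
u_2 = w_2 + 1.7457·q_1 = (-1.4762, 3.6190, 4.7619).
‖u_2‖ = 6.1606, so q_2 = (-0.2396, 0.5875, 0.7730).
r_{13} = q_1·w_3 = -1.3093; r_{23} = q_2·w_3 = -2.4812.
u_3 = w_3 + 1.3093·q_1 + 2.4812·q_2 = (-0.4517, -0.8281, 0.4893).
‖u_3‖ = 1.0627, so q_3 = (-0.4251, -0.7793, 0.4605).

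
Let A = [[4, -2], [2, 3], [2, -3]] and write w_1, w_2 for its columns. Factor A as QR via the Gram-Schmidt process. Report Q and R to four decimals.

e_1 = w_1/‖w_1‖ = (4, 2, 2)/4.8990 = (0.8165, 0.4082, 0.4082).
r_{12} = e_1·w_2 = -1.6330.
u_2 = w_2 + 1.6330·e_1 = (-0.6667, 3.6667, -2.3333).
‖u_2‖ = 4.3970, so e_2 = (-0.1516, 0.8339, -0.5307).

Q = [[0.8165, -0.1516], [0.4082, 0.8339], [0.4082, -0.5307]], R = [[4.8990, -1.6330], [0.0000, 4.3970]]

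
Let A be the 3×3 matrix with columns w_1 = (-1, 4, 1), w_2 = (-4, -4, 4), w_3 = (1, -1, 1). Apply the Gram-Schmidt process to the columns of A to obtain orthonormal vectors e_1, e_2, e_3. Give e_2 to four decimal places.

w_1 = (-1, 4, 1); ‖w_1‖ = 4.2426, so e_1 = (-0.2357, 0.9428, 0.2357).
e_1·w_2 = (-0.2357)·(-4) + 0.9428·(-4) + 0.2357·4 = -1.8856.
u_2 = w_2 + 1.8856·e_1 = (-4.4444, -2.2222, 4.4444).
‖u_2‖ = 6.6667, so e_2 = (-0.6667, -0.3333, 0.6667).

e_2 = (-0.6667, -0.3333, 0.6667)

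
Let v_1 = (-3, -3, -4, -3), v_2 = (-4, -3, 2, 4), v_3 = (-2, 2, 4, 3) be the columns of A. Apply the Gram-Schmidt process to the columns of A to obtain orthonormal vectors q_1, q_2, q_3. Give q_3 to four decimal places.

q_3 = (-0.6633, 0.6469, 0.2336, -0.2950)

q_1 = v_1/‖v_1‖ = (-3, -3, -4, -3)/6.5574 = (-0.4575, -0.4575, -0.6100, -0.4575).
r_{12} = q_1·v_2 = 0.1525.
u_2 = v_2 − 0.1525·q_1 = (-3.9302, -2.9302, 2.0930, 4.0698).
‖u_2‖ = 6.7065, so q_2 = (-0.5860, -0.4369, 0.3121, 0.6068).
r_{13} = q_1·v_3 = -3.8125; r_{23} = q_2·v_3 = 3.3671.
u_3 = v_3 + 3.8125·q_1 − 3.3671·q_2 = (-1.7709, 1.7270, 0.6236, -0.7875).
‖u_3‖ = 2.6698, so q_3 = (-0.6633, 0.6469, 0.2336, -0.2950).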